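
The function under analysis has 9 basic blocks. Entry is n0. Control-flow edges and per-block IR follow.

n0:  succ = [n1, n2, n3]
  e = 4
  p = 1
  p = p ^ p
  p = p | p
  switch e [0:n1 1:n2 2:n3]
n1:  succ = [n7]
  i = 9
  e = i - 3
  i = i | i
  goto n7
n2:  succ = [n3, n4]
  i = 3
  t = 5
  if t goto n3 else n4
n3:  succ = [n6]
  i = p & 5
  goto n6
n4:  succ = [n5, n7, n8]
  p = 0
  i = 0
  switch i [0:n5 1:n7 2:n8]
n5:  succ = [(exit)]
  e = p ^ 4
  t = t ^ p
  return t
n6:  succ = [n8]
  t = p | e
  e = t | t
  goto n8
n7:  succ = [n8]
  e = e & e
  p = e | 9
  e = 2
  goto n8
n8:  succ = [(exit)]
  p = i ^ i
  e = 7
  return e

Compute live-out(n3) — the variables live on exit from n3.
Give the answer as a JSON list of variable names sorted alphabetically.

Block summaries:
  n0 def {e,p} use ∅
  n1 def {e,i} use ∅
  n2 def {i,t} use ∅
  n3 def {i} use {p}
  n4 def {i,p} use ∅
  n5 def {e,t} use {p,t}
  n6 def {e,t} use {e,p}
  n7 def {e,p} use {e}
  n8 def {e,p} use {i}

Live sets:
  n0 li=∅ lo={e,p}
  n1 li=∅ lo={e,i}
  n2 li={e,p} lo={e,p,t}
  n3 li={e,p} lo={e,i,p}
  n4 li={e,t} lo={e,i,p,t}
  n5 li={p,t} lo=∅
  n6 li={e,i,p} lo={i}
  n7 li={e,i} lo={i}
  n8 li={i} lo=∅

live-out(n3) = ["e", "i", "p"]

Answer: ["e", "i", "p"]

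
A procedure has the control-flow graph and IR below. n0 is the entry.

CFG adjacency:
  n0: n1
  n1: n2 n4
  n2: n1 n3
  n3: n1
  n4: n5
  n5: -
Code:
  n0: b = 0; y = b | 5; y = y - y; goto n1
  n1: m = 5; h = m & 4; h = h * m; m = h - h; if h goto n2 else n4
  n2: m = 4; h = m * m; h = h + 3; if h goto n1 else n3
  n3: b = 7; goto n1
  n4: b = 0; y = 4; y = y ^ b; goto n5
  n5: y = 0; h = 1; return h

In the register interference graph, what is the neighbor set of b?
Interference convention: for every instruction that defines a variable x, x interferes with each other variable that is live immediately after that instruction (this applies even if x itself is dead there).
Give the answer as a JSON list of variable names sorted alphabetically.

Answer: ["y"]

Analysis:
def/use:
  n0: def={b,y} ue=∅
  n1: def={h,m} ue=∅
  n2: def={h,m} ue=∅
  n3: def={b} ue=∅
  n4: def={b,y} ue=∅
  n5: def={h,y} ue=∅

Live sets:
  live n0: ∅→∅
  live n1: ∅→∅
  live n2: ∅→∅
  live n3: ∅→∅
  live n4: ∅→∅
  live n5: ∅→∅

Conflict graph:
  b: {y}
  h: {m}
  m: {h}
  y: {b}

N(b) = ["y"]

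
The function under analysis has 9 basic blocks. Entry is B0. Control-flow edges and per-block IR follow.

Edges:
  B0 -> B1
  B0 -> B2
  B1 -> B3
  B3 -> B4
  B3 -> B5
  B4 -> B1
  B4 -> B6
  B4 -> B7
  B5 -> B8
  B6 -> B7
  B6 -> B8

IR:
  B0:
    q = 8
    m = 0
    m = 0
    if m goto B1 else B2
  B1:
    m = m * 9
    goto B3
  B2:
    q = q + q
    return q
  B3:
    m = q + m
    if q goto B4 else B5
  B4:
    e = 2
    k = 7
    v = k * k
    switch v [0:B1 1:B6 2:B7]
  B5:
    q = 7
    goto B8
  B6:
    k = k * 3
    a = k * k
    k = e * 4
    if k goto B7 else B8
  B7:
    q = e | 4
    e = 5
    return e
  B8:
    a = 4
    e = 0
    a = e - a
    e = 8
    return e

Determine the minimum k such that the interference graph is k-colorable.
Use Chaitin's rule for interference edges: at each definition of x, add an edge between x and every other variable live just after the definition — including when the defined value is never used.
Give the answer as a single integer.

Answer: 5

Derivation:
Per-block:
  B0 def {m,q} use ∅
  B1 def {m} use {m}
  B2 def {q} use {q}
  B3 def {m} use {m,q}
  B4 def {e,k,v} use ∅
  B5 def {q} use ∅
  B6 def {a,k} use {e,k}
  B7 def {e,q} use {e}
  B8 def {a,e} use ∅

Liveness:
  B0: in=∅ out={m,q}
  B1: in={m,q} out={m,q}
  B2: in={q} out=∅
  B3: in={m,q} out={m,q}
  B4: in={m,q} out={e,k,m,q}
  B5: in=∅ out=∅
  B6: in={e,k} out={e}
  B7: in={e} out=∅
  B8: in=∅ out=∅

Conflict graph:
  a — {e}
  e — {a,k,m,q,v}
  k — {e,m,q,v}
  m — {e,k,q,v}
  q — {e,k,m,v}
  v — {e,k,m,q}

Registers:
  clique {e,k,m,q,v} ⇒ need ≥ 5
  5-colouring: r0={e}  r1={a,k}  r2={m}  r3={q}  r4={v}
  χ = 5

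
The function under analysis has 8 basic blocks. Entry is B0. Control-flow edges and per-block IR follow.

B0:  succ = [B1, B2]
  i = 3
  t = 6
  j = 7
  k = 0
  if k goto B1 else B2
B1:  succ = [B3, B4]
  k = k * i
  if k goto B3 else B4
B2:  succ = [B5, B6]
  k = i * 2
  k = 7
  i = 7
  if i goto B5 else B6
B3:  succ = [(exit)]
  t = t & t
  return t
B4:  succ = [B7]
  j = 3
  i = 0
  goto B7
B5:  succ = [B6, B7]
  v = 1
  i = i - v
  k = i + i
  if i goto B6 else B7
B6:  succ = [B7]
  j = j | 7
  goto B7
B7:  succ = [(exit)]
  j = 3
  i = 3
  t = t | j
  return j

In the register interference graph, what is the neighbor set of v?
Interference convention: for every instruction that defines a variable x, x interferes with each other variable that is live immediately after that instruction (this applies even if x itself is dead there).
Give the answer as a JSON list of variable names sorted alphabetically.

Answer: ["i", "j", "t"]

Working:
def/use:
  B0: def={i,j,k,t} ue=∅
  B1: def={k} ue={i,k}
  B2: def={i,k} ue={i}
  B3: def={t} ue={t}
  B4: def={i,j} ue=∅
  B5: def={i,k,v} ue={i}
  B6: def={j} ue={j}
  B7: def={i,j,t} ue={t}

Backward fixpoint:
  B0: in=∅ out={i,j,k,t}
  B1: in={i,k,t} out={t}
  B2: in={i,j,t} out={i,j,t}
  B3: in={t} out=∅
  B4: in={t} out={t}
  B5: in={i,j,t} out={j,t}
  B6: in={j,t} out={t}
  B7: in={t} out=∅

Interfere edges:
  i — {j,k,t,v}
  j — {i,k,t,v}
  k — {i,j,t}
  t — {i,j,k,v}
  v — {i,j,t}

N(v) = ["i", "j", "t"]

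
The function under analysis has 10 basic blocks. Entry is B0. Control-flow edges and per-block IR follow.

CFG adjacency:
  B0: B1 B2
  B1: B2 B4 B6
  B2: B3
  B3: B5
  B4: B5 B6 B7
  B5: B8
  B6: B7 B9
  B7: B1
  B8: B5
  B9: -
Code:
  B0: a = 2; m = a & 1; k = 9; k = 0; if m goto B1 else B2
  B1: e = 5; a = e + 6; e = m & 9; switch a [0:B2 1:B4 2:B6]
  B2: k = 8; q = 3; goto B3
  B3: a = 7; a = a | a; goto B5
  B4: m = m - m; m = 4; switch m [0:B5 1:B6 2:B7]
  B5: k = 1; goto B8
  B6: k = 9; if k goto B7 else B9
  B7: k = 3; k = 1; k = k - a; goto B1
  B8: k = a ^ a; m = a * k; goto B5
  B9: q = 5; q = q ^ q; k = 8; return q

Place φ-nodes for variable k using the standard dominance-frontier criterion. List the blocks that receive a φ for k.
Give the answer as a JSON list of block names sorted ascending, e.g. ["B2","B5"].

idom tree: B1←B0 B2←B0 B3←B2 B4←B1 B5←B0 B6←B1 B7←B1 B8←B5 B9←B6
Dom at joins:
  B1: preds {B0,B7}: {B0} ∩ {B0,B1,B7} = {B0}; idom=B0
  B2: preds {B0,B1}: {B0} ∩ {B0,B1} = {B0}; idom=B0
  B5: preds {B3,B4,B8}: {B0,B2,B3} ∩ {B0,B1,B4} ∩ {B0,B5,B8} = {B0}; idom=B0
  B6: preds {B1,B4}: {B0,B1} ∩ {B0,B1,B4} = {B0,B1}; idom=B1
  B7: preds {B4,B6}: {B0,B1,B4} ∩ {B0,B1,B6} = {B0,B1}; idom=B1

DF derivation:
  B1←B0: walk · to B0
  B1←B7: walk B7→B1 to B0
  B2←B0: walk · to B0
  B2←B1: walk B1 to B0
  B5←B3: walk B3→B2 to B0
  B5←B4: walk B4→B1 to B0
  B5←B8: walk B8→B5 to B0
  B6←B1: walk · to B1
  B6←B4: walk B4 to B1
  B7←B4: walk B4 to B1
  B7←B6: walk B6 to B1
  B0 → ∅
  B1 → {B1,B2,B5}
  B2 → {B5}
  B3 → {B5}
  B4 → {B5,B6,B7}
  B5 → {B5}
  B6 → {B7}
  B7 → {B1}
  B8 → {B5}
  B9 → ∅

φ for k: defs {B0,B2,B5,B6,B7,B8,B9}
  DF⁺ = {B1,B2,B5,B7}

Answer: ["B1", "B2", "B5", "B7"]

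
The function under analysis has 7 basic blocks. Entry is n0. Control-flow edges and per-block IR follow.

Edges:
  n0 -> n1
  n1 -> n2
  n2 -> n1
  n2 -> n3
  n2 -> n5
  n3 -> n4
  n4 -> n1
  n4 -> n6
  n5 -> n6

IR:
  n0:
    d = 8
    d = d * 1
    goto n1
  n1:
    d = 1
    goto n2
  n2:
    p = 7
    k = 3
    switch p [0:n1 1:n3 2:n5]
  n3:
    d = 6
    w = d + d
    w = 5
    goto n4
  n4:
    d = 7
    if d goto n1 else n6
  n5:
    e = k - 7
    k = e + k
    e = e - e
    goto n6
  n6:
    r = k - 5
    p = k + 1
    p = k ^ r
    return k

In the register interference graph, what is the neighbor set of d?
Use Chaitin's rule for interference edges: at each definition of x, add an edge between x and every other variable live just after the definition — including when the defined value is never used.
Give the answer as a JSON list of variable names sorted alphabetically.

Answer: ["k"]

Working:
Per-block:
  n0: def={d} ue=∅
  n1: def={d} ue=∅
  n2: def={k,p} ue=∅
  n3: def={d,w} ue=∅
  n4: def={d} ue=∅
  n5: def={e,k} ue={k}
  n6: def={p,r} ue={k}

Liveness:
  n0: in=∅ out=∅
  n1: in=∅ out=∅
  n2: in=∅ out={k}
  n3: in={k} out={k}
  n4: in={k} out={k}
  n5: in={k} out={k}
  n6: in={k} out=∅

Interfere edges:
  d: {k}
  e: {k}
  k: {d,e,p,r,w}
  p: {k,r}
  r: {k,p}
  w: {k}

N(d) = ["k"]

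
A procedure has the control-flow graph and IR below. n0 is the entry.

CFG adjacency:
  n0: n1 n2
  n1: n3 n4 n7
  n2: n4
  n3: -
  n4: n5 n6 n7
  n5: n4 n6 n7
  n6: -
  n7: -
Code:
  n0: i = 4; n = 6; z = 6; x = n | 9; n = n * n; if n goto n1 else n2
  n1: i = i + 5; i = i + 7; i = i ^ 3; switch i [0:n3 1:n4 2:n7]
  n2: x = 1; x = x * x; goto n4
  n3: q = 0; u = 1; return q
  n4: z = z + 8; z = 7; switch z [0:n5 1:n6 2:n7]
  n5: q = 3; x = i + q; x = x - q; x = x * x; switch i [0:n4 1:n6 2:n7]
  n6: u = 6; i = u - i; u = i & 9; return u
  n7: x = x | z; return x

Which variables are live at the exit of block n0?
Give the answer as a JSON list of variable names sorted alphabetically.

Block summaries:
  n0: def={i,n,x,z} ue=∅
  n1: def={i} ue={i}
  n2: def={x} ue=∅
  n3: def={q,u} ue=∅
  n4: def={z} ue={z}
  n5: def={q,x} ue={i}
  n6: def={i,u} ue={i}
  n7: def={x} ue={x,z}

Liveness:
  live n0: ∅→{i,x,z}
  live n1: {i,x,z}→{i,x,z}
  live n2: {i,z}→{i,x,z}
  live n3: ∅→∅
  live n4: {i,x,z}→{i,x,z}
  live n5: {i,z}→{i,x,z}
  live n6: {i}→∅
  live n7: {x,z}→∅

live-out(n0) = ["i", "x", "z"]

Answer: ["i", "x", "z"]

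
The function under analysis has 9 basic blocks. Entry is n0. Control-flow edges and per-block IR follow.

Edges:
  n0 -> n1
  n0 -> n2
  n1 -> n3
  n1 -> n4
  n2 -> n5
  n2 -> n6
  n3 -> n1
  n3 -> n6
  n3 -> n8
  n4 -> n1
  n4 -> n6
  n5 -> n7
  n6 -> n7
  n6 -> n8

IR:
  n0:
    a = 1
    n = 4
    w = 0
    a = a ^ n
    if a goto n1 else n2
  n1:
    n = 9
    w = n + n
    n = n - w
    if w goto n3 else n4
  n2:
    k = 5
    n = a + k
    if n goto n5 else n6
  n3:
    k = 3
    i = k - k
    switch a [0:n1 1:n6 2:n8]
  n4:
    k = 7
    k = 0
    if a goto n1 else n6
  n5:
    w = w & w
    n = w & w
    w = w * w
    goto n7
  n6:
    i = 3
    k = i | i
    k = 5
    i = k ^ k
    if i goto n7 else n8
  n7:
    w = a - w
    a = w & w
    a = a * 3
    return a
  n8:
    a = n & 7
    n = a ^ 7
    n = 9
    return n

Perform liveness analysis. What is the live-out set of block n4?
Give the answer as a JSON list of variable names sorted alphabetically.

def/use:
  n0: {a,n,w} / ∅
  n1: {n,w} / ∅
  n2: {k,n} / {a}
  n3: {i,k} / {a}
  n4: {k} / {a}
  n5: {n,w} / {w}
  n6: {i,k} / ∅
  n7: {a,w} / {a,w}
  n8: {a,n} / {n}

Liveness:
  n0: in=∅ out={a,w}
  n1: in={a} out={a,n,w}
  n2: in={a,w} out={a,n,w}
  n3: in={a,n,w} out={a,n,w}
  n4: in={a,n,w} out={a,n,w}
  n5: in={a,w} out={a,w}
  n6: in={a,n,w} out={a,n,w}
  n7: in={a,w} out=∅
  n8: in={n} out=∅

live-out(n4) = ["a", "n", "w"]

Answer: ["a", "n", "w"]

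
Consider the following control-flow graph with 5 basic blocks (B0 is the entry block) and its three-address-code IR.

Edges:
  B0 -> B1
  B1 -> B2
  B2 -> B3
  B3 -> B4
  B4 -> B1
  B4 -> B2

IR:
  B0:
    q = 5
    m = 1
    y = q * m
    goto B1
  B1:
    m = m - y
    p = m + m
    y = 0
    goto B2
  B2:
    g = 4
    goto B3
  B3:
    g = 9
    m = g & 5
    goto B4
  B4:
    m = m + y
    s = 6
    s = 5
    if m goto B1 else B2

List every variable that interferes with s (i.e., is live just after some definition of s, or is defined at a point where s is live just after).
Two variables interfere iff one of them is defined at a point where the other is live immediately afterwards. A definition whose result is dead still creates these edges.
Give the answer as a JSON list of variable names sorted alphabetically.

Answer: ["m", "y"]

Working:
def/use:
  B0 def {m,q,y} use ∅
  B1 def {m,p,y} use {m,y}
  B2 def {g} use ∅
  B3 def {g,m} use ∅
  B4 def {m,s} use {m,y}

Live sets:
  live B0: ∅→{m,y}
  live B1: {m,y}→{y}
  live B2: {y}→{y}
  live B3: {y}→{m,y}
  live B4: {m,y}→{m,y}

Interfere edges:
  g: {y}
  m: {q,s,y}
  p: ∅
  q: {m}
  s: {m,y}
  y: {g,m,s}

N(s) = ["m", "y"]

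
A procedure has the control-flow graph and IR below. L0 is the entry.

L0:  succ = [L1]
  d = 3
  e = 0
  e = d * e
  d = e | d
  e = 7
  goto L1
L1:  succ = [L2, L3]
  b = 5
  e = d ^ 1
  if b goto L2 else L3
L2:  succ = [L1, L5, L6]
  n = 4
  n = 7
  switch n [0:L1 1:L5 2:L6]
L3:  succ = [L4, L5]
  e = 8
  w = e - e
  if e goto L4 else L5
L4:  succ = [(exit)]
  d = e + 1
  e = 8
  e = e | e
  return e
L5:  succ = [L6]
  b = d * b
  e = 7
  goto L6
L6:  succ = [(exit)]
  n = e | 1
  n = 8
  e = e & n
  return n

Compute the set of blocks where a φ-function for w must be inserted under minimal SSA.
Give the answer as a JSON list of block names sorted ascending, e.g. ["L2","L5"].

Answer: ["L5", "L6"]

Derivation:
idom tree: L1←L0 L2←L1 L3←L1 L4←L3 L5←L1 L6←L1
Dom∩ at merges:
  L1: preds {L0,L2}: {L0} ∩ {L0,L1,L2} = {L0}; idom=L0
  L5: preds {L2,L3}: {L0,L1,L2} ∩ {L0,L1,L3} = {L0,L1}; idom=L1
  L6: preds {L2,L5}: {L0,L1,L2} ∩ {L0,L1,L5} = {L0,L1}; idom=L1

Frontier:
  L1←L0: walk · to L0
  L1←L2: walk L2→L1 to L0
  L5←L2: walk L2 to L1
  L5←L3: walk L3 to L1
  L6←L2: walk L2 to L1
  L6←L5: walk L5 to L1
  L0 → ∅
  L1 → {L1}
  L2 → {L1,L5,L6}
  L3 → {L5}
  L4 → ∅
  L5 → {L6}
  L6 → ∅

φ for w: defs {L3}
  DF⁺ = {L5,L6}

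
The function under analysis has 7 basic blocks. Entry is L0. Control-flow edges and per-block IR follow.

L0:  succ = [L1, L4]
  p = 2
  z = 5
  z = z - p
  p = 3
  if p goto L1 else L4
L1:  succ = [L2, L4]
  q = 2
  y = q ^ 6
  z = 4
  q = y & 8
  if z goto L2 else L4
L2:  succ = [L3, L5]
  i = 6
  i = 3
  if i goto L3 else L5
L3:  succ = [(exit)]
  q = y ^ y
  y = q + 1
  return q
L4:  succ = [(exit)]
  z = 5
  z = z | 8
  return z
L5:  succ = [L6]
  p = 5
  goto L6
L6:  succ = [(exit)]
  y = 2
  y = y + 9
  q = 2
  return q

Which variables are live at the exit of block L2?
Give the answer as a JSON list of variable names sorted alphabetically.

Block summaries:
  L0: def={p,z} ue=∅
  L1: def={q,y,z} ue=∅
  L2: def={i} ue=∅
  L3: def={q,y} ue={y}
  L4: def={z} ue=∅
  L5: def={p} ue=∅
  L6: def={q,y} ue=∅

Live sets:
  live L0: ∅→∅
  live L1: ∅→{y}
  live L2: {y}→{y}
  live L3: {y}→∅
  live L4: ∅→∅
  live L5: ∅→∅
  live L6: ∅→∅

live-out(L2) = ["y"]

Answer: ["y"]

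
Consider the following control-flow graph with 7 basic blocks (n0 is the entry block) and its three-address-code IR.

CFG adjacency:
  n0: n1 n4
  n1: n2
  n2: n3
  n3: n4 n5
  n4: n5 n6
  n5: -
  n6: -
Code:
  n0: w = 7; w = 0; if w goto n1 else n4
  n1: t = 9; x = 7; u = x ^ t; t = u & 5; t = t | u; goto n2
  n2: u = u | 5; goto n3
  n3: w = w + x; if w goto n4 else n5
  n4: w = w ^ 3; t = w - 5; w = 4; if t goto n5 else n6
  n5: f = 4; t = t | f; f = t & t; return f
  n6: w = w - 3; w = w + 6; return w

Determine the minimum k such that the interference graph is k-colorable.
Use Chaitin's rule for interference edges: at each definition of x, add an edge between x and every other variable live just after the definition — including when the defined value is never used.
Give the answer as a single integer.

Answer: 4

Working:
def/use:
  n0: {w} / ∅
  n1: {t,u,x} / ∅
  n2: {u} / {u}
  n3: {w} / {w,x}
  n4: {t,w} / {w}
  n5: {f,t} / {t}
  n6: {w} / {w}

Live sets:
  live n0: ∅→{w}
  live n1: {w}→{t,u,w,x}
  live n2: {t,u,w,x}→{t,w,x}
  live n3: {t,w,x}→{t,w}
  live n4: {w}→{t,w}
  live n5: {t}→∅
  live n6: {w}→∅

Conflict graph:
  f↔{t}
  t↔{f,u,w,x}
  u↔{t,w,x}
  w↔{t,u,x}
  x↔{t,u,w}

Chromatic number:
  clique {t,u,w,x} ⇒ need ≥ 4
  4-colouring: r0={t}  r1={f,u}  r2={w}  r3={x}
  χ = 4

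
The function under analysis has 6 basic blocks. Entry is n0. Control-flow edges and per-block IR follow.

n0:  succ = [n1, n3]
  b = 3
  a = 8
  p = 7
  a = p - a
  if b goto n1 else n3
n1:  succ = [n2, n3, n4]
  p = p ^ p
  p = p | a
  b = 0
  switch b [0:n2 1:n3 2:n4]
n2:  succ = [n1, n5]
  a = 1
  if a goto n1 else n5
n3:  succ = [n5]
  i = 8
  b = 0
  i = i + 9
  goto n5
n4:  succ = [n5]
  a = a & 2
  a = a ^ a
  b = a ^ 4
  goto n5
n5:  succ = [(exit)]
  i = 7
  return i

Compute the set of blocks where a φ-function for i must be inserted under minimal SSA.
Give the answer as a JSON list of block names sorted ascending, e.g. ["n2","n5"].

idom tree: n1←n0 n2←n1 n3←n0 n4←n1 n5←n0
Dom at joins:
  n1: preds {n0,n2}: {n0} ∩ {n0,n1,n2} = {n0}; idom=n0
  n3: preds {n0,n1}: {n0} ∩ {n0,n1} = {n0}; idom=n0
  n5: preds {n2,n3,n4}: {n0,n1,n2} ∩ {n0,n3} ∩ {n0,n1,n4} = {n0}; idom=n0

DF walk-up:
  join n1 pred n0: · stop@n0
  join n1 pred n2: n2→n1 stop@n0
  join n3 pred n0: · stop@n0
  join n3 pred n1: n1 stop@n0
  join n5 pred n2: n2→n1 stop@n0
  join n5 pred n3: n3 stop@n0
  join n5 pred n4: n4→n1 stop@n0
  n0 → ∅
  n1 → {n1,n3,n5}
  n2 → {n1,n5}
  n3 → {n5}
  n4 → {n5}
  n5 → ∅

φ for i: defs {n3,n5}
  DF⁺ = {n5}

Answer: ["n5"]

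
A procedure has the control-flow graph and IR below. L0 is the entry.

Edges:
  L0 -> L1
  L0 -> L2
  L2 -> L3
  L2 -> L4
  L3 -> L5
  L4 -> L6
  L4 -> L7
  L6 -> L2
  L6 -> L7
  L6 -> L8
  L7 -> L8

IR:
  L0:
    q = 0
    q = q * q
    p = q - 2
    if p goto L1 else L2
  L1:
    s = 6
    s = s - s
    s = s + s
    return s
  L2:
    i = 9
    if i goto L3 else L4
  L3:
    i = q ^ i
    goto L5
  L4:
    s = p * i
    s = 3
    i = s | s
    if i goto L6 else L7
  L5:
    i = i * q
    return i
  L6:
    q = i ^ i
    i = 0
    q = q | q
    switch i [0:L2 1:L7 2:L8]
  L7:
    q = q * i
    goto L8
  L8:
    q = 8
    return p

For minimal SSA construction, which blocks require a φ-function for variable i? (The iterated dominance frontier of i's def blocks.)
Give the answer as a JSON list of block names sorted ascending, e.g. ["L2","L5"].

Answer: ["L2", "L7", "L8"]

Working:
idom tree: L1←L0 L2←L0 L3←L2 L4←L2 L5←L3 L6←L4 L7←L4 L8←L4
Dom∩ at merges:
  L2: preds {L0,L6}: {L0} ∩ {L0,L2,L4,L6} = {L0}; idom=L0
  L7: preds {L4,L6}: {L0,L2,L4} ∩ {L0,L2,L4,L6} = {L0,L2,L4}; idom=L4
  L8: preds {L6,L7}: {L0,L2,L4,L6} ∩ {L0,L2,L4,L7} = {L0,L2,L4}; idom=L4

DF derivation:
  L2←L0: walk · to L0
  L2←L6: walk L6→L4→L2 to L0
  L7←L4: walk · to L4
  L7←L6: walk L6 to L4
  L8←L6: walk L6 to L4
  L8←L7: walk L7 to L4
  DF(L0)=∅
  DF(L1)=∅
  DF(L2)={L2}
  DF(L3)=∅
  DF(L4)={L2}
  DF(L5)=∅
  DF(L6)={L2,L7,L8}
  DF(L7)={L8}
  DF(L8)=∅

φ for i: defs {L2,L3,L4,L5,L6}
  DF⁺ = {L2,L7,L8}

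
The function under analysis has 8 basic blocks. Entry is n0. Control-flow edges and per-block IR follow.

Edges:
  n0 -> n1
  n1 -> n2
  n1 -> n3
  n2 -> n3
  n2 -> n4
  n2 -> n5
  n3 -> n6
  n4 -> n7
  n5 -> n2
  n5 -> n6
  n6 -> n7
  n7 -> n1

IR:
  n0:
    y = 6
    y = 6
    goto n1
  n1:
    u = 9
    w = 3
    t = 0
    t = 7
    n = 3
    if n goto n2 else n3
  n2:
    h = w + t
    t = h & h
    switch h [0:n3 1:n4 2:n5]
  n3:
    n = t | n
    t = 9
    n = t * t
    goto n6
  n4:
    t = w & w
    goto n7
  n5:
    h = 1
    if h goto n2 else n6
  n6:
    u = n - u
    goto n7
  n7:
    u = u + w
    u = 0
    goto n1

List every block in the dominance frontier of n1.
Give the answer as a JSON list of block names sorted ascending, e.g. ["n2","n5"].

Answer: ["n1"]

Derivation:
idom tree: n1←n0 n2←n1 n3←n1 n4←n2 n5←n2 n6←n1 n7←n1
Dom at joins:
  n1: preds {n0,n7}: {n0} ∩ {n0,n1,n7} = {n0}; idom=n0
  n2: preds {n1,n5}: {n0,n1} ∩ {n0,n1,n2,n5} = {n0,n1}; idom=n1
  n3: preds {n1,n2}: {n0,n1} ∩ {n0,n1,n2} = {n0,n1}; idom=n1
  n6: preds {n3,n5}: {n0,n1,n3} ∩ {n0,n1,n2,n5} = {n0,n1}; idom=n1
  n7: preds {n4,n6}: {n0,n1,n2,n4} ∩ {n0,n1,n6} = {n0,n1}; idom=n1

DF derivation:
  join n1 pred n0: · stop@n0
  join n1 pred n7: n7→n1 stop@n0
  join n2 pred n1: · stop@n1
  join n2 pred n5: n5→n2 stop@n1
  join n3 pred n1: · stop@n1
  join n3 pred n2: n2 stop@n1
  join n6 pred n3: n3 stop@n1
  join n6 pred n5: n5→n2 stop@n1
  join n7 pred n4: n4→n2 stop@n1
  join n7 pred n6: n6 stop@n1
  DF(n0)=∅
  DF(n1)={n1}
  DF(n2)={n2,n3,n6,n7}
  DF(n3)={n6}
  DF(n4)={n7}
  DF(n5)={n2,n6}
  DF(n6)={n7}
  DF(n7)={n1}

DF(n1) = ["n1"]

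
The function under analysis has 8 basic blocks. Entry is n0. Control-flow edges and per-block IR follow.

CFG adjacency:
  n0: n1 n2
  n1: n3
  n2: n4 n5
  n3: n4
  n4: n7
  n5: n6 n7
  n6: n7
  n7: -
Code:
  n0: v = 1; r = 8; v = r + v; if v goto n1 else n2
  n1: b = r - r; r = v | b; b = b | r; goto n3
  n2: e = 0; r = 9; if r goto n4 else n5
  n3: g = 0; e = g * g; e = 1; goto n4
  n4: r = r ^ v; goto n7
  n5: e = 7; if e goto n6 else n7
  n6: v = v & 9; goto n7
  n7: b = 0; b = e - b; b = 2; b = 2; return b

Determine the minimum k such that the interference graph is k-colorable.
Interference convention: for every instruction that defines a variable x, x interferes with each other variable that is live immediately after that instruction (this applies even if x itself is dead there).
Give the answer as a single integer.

def/use:
  n0: def={r,v} ue=∅
  n1: def={b,r} ue={r,v}
  n2: def={e,r} ue=∅
  n3: def={e,g} ue=∅
  n4: def={r} ue={r,v}
  n5: def={e} ue=∅
  n6: def={v} ue={v}
  n7: def={b} ue={e}

Liveness:
  n0: in=∅ out={r,v}
  n1: in={r,v} out={r,v}
  n2: in={v} out={e,r,v}
  n3: in={r,v} out={e,r,v}
  n4: in={e,r,v} out={e}
  n5: in={v} out={e,v}
  n6: in={e,v} out={e}
  n7: in={e} out=∅

Interfere edges:
  b: {e,r,v}
  e: {b,r,v}
  g: {r,v}
  r: {b,e,g,v}
  v: {b,e,g,r}

Chromatic number:
  lower bound: {b,e,r,v} mutually conflict ⇒ χ ≥ 4
  assign b→R2 e→R3 g→R2 r→R0 v→R1 — no edge inside a register ⇒ χ ≤ 4
  χ = 4

Answer: 4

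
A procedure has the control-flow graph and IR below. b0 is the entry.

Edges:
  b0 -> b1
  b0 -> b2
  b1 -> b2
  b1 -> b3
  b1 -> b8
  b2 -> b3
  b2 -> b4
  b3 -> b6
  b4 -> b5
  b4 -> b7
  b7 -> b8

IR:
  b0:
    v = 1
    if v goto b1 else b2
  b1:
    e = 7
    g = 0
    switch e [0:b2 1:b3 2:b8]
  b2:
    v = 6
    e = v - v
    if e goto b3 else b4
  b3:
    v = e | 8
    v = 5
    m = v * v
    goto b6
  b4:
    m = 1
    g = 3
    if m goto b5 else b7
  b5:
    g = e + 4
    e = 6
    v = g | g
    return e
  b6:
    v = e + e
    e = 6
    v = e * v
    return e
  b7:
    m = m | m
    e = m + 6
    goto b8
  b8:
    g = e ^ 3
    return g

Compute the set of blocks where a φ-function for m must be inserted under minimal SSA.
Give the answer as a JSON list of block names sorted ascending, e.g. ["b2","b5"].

idom tree: b1←b0 b2←b0 b3←b0 b4←b2 b5←b4 b6←b3 b7←b4 b8←b0
Dom at joins:
  b2: preds {b0,b1}: {b0} ∩ {b0,b1} = {b0}; idom=b0
  b3: preds {b1,b2}: {b0,b1} ∩ {b0,b2} = {b0}; idom=b0
  b8: preds {b1,b7}: {b0,b1} ∩ {b0,b2,b4,b7} = {b0}; idom=b0

DF derivation:
  b2←b0: walk · to b0
  b2←b1: walk b1 to b0
  b3←b1: walk b1 to b0
  b3←b2: walk b2 to b0
  b8←b1: walk b1 to b0
  b8←b7: walk b7→b4→b2 to b0
  DF(b0)=∅
  DF(b1)={b2,b3,b8}
  DF(b2)={b3,b8}
  DF(b3)=∅
  DF(b4)={b8}
  DF(b5)=∅
  DF(b6)=∅
  DF(b7)={b8}
  DF(b8)=∅

φ for m: defs {b3,b4,b7}
  DF⁺ = {b8}

Answer: ["b8"]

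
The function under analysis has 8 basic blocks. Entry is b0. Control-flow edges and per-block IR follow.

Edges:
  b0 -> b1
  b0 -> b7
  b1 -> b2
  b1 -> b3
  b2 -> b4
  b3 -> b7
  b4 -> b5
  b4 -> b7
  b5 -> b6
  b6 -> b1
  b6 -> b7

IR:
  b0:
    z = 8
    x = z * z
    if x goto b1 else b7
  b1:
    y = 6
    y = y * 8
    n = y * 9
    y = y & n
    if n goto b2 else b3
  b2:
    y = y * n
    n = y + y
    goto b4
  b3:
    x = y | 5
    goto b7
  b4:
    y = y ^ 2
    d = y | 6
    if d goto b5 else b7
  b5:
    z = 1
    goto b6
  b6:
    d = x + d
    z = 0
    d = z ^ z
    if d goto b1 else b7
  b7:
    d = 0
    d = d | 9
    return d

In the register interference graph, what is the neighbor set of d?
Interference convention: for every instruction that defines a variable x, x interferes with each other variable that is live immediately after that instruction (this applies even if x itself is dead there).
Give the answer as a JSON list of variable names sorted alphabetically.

Answer: ["x", "z"]

Working:
def/use:
  b0: def={x,z} ue=∅
  b1: def={n,y} ue=∅
  b2: def={n,y} ue={n,y}
  b3: def={x} ue={y}
  b4: def={d,y} ue={y}
  b5: def={z} ue=∅
  b6: def={d,z} ue={d,x}
  b7: def={d} ue=∅

Liveness:
  b0 li=∅ lo={x}
  b1 li={x} lo={n,x,y}
  b2 li={n,x,y} lo={x,y}
  b3 li={y} lo=∅
  b4 li={x,y} lo={d,x}
  b5 li={d,x} lo={d,x}
  b6 li={d,x} lo={x}
  b7 li=∅ lo=∅

Interfere edges:
  d↔{x,z}
  n↔{x,y}
  x↔{d,n,y,z}
  y↔{n,x}
  z↔{d,x}

N(d) = ["x", "z"]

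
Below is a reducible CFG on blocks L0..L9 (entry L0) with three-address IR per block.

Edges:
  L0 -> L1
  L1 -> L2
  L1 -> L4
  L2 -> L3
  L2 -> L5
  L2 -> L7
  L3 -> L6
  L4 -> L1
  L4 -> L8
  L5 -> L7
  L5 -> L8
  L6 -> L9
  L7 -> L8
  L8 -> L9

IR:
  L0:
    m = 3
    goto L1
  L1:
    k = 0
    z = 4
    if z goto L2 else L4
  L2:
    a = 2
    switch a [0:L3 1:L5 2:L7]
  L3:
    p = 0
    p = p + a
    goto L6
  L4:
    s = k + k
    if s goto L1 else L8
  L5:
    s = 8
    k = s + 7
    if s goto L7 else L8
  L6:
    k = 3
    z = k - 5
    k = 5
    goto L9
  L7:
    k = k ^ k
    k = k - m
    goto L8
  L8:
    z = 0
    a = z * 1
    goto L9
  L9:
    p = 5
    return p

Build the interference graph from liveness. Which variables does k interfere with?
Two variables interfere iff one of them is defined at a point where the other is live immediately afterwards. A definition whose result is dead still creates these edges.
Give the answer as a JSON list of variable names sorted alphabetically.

Answer: ["a", "m", "s", "z"]

Analysis:
Block summaries:
  L0: def={m} ue=∅
  L1: def={k,z} ue=∅
  L2: def={a} ue=∅
  L3: def={p} ue={a}
  L4: def={s} ue={k}
  L5: def={k,s} ue=∅
  L6: def={k,z} ue=∅
  L7: def={k} ue={k,m}
  L8: def={a,z} ue=∅
  L9: def={p} ue=∅

Live sets:
  L0 li=∅ lo={m}
  L1 li={m} lo={k,m}
  L2 li={k,m} lo={a,k,m}
  L3 li={a} lo=∅
  L4 li={k,m} lo={m}
  L5 li={m} lo={k,m}
  L6 li=∅ lo=∅
  L7 li={k,m} lo=∅
  L8 li=∅ lo=∅
  L9 li=∅ lo=∅

Conflict graph:
  a↔{k,m,p}
  k↔{a,m,s,z}
  m↔{a,k,s,z}
  p↔{a}
  s↔{k,m}
  z↔{k,m}

N(k) = ["a", "m", "s", "z"]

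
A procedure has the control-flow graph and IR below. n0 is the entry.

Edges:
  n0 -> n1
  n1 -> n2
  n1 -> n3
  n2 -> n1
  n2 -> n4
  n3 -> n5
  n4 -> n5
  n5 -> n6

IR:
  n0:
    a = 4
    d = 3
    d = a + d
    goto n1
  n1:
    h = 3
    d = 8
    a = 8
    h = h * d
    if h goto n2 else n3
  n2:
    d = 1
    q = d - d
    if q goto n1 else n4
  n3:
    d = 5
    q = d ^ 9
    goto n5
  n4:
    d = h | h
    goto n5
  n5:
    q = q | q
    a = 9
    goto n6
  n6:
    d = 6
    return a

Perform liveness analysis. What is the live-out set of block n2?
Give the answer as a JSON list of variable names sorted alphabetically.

Answer: ["h", "q"]

Derivation:
Per-block:
  n0: def={a,d} ue=∅
  n1: def={a,d,h} ue=∅
  n2: def={d,q} ue=∅
  n3: def={d,q} ue=∅
  n4: def={d} ue={h}
  n5: def={a,q} ue={q}
  n6: def={d} ue={a}

Backward fixpoint:
  n0 li=∅ lo=∅
  n1 li=∅ lo={h}
  n2 li={h} lo={h,q}
  n3 li=∅ lo={q}
  n4 li={h,q} lo={q}
  n5 li={q} lo={a}
  n6 li={a} lo=∅

live-out(n2) = ["h", "q"]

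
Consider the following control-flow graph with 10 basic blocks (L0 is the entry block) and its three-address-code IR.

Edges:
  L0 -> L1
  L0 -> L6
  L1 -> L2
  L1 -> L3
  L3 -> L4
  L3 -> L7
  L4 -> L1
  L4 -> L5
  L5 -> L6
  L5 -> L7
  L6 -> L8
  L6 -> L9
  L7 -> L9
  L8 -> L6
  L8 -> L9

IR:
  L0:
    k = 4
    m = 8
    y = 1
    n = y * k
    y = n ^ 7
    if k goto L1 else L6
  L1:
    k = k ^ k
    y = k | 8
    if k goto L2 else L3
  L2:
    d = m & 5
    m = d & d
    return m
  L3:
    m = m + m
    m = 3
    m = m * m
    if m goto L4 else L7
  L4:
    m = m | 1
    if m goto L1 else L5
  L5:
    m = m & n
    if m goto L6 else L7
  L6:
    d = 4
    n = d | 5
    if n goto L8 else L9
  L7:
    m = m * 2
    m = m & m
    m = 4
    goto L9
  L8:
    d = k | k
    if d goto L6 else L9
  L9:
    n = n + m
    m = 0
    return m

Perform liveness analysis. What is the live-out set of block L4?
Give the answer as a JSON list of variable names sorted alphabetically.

Answer: ["k", "m", "n"]

Analysis:
Block summaries:
  L0 def {k,m,n,y} use ∅
  L1 def {k,y} use {k}
  L2 def {d,m} use {m}
  L3 def {m} use {m}
  L4 def {m} use {m}
  L5 def {m} use {m,n}
  L6 def {d,n} use ∅
  L7 def {m} use {m}
  L8 def {d} use {k}
  L9 def {m,n} use {m,n}

Liveness:
  L0: in=∅ out={k,m,n}
  L1: in={k,m,n} out={k,m,n}
  L2: in={m} out=∅
  L3: in={k,m,n} out={k,m,n}
  L4: in={k,m,n} out={k,m,n}
  L5: in={k,m,n} out={k,m,n}
  L6: in={k,m} out={k,m,n}
  L7: in={m,n} out={m,n}
  L8: in={k,m,n} out={k,m,n}
  L9: in={m,n} out=∅

live-out(L4) = ["k", "m", "n"]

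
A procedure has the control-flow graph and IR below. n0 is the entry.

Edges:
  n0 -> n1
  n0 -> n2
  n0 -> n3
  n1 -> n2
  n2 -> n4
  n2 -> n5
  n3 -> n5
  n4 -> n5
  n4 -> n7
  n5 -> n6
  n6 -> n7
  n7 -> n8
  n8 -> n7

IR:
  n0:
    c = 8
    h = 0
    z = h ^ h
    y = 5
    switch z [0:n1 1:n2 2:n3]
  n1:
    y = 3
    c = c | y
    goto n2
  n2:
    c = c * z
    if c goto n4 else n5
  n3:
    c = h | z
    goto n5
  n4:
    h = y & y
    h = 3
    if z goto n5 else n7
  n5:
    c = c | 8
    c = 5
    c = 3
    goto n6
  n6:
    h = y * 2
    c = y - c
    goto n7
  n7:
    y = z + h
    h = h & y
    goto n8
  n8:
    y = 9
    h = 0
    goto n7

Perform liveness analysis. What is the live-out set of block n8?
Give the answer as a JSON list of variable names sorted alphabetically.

Per-block:
  n0: {c,h,y,z} / ∅
  n1: {c,y} / {c}
  n2: {c} / {c,z}
  n3: {c} / {h,z}
  n4: {h} / {y,z}
  n5: {c} / {c}
  n6: {c,h} / {c,y}
  n7: {h,y} / {h,z}
  n8: {h,y} / ∅

Liveness:
  n0: in=∅ out={c,h,y,z}
  n1: in={c,z} out={c,y,z}
  n2: in={c,y,z} out={c,y,z}
  n3: in={h,y,z} out={c,y,z}
  n4: in={c,y,z} out={c,h,y,z}
  n5: in={c,y,z} out={c,y,z}
  n6: in={c,y,z} out={h,z}
  n7: in={h,z} out={z}
  n8: in={z} out={h,z}

live-out(n8) = ["h", "z"]

Answer: ["h", "z"]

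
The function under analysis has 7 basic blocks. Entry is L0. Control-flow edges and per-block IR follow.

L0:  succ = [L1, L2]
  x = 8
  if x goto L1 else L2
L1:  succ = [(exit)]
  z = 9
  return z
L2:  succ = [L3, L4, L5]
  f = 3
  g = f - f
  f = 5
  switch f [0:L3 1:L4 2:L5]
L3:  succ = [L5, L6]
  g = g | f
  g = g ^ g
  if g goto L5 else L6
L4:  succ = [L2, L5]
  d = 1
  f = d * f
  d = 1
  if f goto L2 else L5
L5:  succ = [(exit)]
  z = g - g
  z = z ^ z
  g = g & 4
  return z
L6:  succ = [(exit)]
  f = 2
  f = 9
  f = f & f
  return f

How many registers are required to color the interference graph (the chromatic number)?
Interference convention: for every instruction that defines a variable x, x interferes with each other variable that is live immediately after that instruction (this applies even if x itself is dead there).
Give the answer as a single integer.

def/use:
  L0: def={x} ue=∅
  L1: def={z} ue=∅
  L2: def={f,g} ue=∅
  L3: def={g} ue={f,g}
  L4: def={d,f} ue={f}
  L5: def={g,z} ue={g}
  L6: def={f} ue=∅

Liveness:
  L0 li=∅ lo=∅
  L1 li=∅ lo=∅
  L2 li=∅ lo={f,g}
  L3 li={f,g} lo={g}
  L4 li={f,g} lo={g}
  L5 li={g} lo=∅
  L6 li=∅ lo=∅

Interfere edges:
  d↔{f,g}
  f↔{d,g}
  g↔{d,f,z}
  x↔∅
  z↔{g}

Colouring:
  clique {d,f,g} ⇒ need ≥ 3
  assign d→r1 f→r2 g→r0 x→r0 z→r1 — no edge inside a register ⇒ χ ≤ 3
  χ = 3

Answer: 3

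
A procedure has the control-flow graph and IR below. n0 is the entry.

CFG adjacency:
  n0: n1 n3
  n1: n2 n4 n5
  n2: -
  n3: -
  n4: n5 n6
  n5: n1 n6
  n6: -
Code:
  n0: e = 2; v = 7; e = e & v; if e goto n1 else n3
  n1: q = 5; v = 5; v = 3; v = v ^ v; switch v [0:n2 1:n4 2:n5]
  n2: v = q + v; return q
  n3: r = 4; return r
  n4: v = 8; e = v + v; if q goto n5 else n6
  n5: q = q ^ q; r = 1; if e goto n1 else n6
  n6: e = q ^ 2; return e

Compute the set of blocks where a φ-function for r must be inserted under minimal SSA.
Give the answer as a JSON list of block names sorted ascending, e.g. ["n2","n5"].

idom tree: n1←n0 n2←n1 n3←n0 n4←n1 n5←n1 n6←n1
Join-block Dom:
  n1: preds {n0,n5}: {n0} ∩ {n0,n1,n5} = {n0}; idom=n0
  n5: preds {n1,n4}: {n0,n1} ∩ {n0,n1,n4} = {n0,n1}; idom=n1
  n6: preds {n4,n5}: {n0,n1,n4} ∩ {n0,n1,n5} = {n0,n1}; idom=n1

DF derivation:
  n1←n0: walk · to n0
  n1←n5: walk n5→n1 to n0
  n5←n1: walk · to n1
  n5←n4: walk n4 to n1
  n6←n4: walk n4 to n1
  n6←n5: walk n5 to n1
  n0 → ∅
  n1 → {n1}
  n2 → ∅
  n3 → ∅
  n4 → {n5,n6}
  n5 → {n1,n6}
  n6 → ∅

φ for r: defs {n3,n5}
  DF⁺ = {n1,n6}

Answer: ["n1", "n6"]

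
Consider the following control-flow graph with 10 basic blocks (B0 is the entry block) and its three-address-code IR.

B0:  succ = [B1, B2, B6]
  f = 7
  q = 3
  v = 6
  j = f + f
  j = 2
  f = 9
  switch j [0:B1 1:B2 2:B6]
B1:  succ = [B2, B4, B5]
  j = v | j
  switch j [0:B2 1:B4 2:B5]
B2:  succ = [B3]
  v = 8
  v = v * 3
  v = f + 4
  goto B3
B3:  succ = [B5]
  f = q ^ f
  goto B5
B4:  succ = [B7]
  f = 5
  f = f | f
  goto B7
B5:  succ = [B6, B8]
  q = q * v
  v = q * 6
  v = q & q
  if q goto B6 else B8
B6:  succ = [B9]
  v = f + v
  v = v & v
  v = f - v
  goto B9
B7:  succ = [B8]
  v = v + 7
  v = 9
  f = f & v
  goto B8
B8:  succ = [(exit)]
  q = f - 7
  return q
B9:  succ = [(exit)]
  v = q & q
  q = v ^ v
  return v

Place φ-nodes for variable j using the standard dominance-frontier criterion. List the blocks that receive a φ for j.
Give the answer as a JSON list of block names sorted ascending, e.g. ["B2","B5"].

Answer: ["B2", "B5", "B6", "B8"]

Derivation:
idom tree: B1←B0 B2←B0 B3←B2 B4←B1 B5←B0 B6←B0 B7←B4 B8←B0 B9←B6
Dom at joins:
  B2: preds {B0,B1}: {B0} ∩ {B0,B1} = {B0}; idom=B0
  B5: preds {B1,B3}: {B0,B1} ∩ {B0,B2,B3} = {B0}; idom=B0
  B6: preds {B0,B5}: {B0} ∩ {B0,B5} = {B0}; idom=B0
  B8: preds {B5,B7}: {B0,B5} ∩ {B0,B1,B4,B7} = {B0}; idom=B0

DF derivation:
  join B2 pred B0: · stop@B0
  join B2 pred B1: B1 stop@B0
  join B5 pred B1: B1 stop@B0
  join B5 pred B3: B3→B2 stop@B0
  join B6 pred B0: · stop@B0
  join B6 pred B5: B5 stop@B0
  join B8 pred B5: B5 stop@B0
  join B8 pred B7: B7→B4→B1 stop@B0
  DF(B0)=∅
  DF(B1)={B2,B5,B8}
  DF(B2)={B5}
  DF(B3)={B5}
  DF(B4)={B8}
  DF(B5)={B6,B8}
  DF(B6)=∅
  DF(B7)={B8}
  DF(B8)=∅
  DF(B9)=∅

φ for j: defs {B0,B1}
  DF⁺ = {B2,B5,B6,B8}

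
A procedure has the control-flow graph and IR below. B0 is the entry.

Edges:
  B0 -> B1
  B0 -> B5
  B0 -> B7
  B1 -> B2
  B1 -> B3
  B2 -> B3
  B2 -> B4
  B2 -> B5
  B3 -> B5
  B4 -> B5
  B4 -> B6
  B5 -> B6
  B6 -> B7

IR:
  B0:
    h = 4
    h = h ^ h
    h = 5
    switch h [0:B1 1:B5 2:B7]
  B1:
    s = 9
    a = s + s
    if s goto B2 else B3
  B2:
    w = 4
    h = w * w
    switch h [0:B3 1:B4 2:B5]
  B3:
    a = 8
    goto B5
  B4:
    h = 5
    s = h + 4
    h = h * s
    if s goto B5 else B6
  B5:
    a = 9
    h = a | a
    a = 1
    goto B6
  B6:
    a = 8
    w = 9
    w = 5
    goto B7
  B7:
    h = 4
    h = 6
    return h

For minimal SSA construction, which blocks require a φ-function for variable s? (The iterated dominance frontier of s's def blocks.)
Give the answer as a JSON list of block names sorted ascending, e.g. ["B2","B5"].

idom tree: B1←B0 B2←B1 B3←B1 B4←B2 B5←B0 B6←B0 B7←B0
Join-block Dom:
  B3: preds {B1,B2}: {B0,B1} ∩ {B0,B1,B2} = {B0,B1}; idom=B1
  B5: preds {B0,B2,B3,B4}: {B0} ∩ {B0,B1,B2} ∩ {B0,B1,B3} ∩ {B0,B1,B2,B4} = {B0}; idom=B0
  B6: preds {B4,B5}: {B0,B1,B2,B4} ∩ {B0,B5} = {B0}; idom=B0
  B7: preds {B0,B6}: {B0} ∩ {B0,B6} = {B0}; idom=B0

Frontier:
  join B3 pred B1: · stop@B1
  join B3 pred B2: B2 stop@B1
  join B5 pred B0: · stop@B0
  join B5 pred B2: B2→B1 stop@B0
  join B5 pred B3: B3→B1 stop@B0
  join B5 pred B4: B4→B2→B1 stop@B0
  join B6 pred B4: B4→B2→B1 stop@B0
  join B6 pred B5: B5 stop@B0
  join B7 pred B0: · stop@B0
  join B7 pred B6: B6 stop@B0
  DF(B0)=∅
  DF(B1)={B5,B6}
  DF(B2)={B3,B5,B6}
  DF(B3)={B5}
  DF(B4)={B5,B6}
  DF(B5)={B6}
  DF(B6)={B7}
  DF(B7)=∅

φ for s: defs {B1,B4}
  DF⁺ = {B5,B6,B7}

Answer: ["B5", "B6", "B7"]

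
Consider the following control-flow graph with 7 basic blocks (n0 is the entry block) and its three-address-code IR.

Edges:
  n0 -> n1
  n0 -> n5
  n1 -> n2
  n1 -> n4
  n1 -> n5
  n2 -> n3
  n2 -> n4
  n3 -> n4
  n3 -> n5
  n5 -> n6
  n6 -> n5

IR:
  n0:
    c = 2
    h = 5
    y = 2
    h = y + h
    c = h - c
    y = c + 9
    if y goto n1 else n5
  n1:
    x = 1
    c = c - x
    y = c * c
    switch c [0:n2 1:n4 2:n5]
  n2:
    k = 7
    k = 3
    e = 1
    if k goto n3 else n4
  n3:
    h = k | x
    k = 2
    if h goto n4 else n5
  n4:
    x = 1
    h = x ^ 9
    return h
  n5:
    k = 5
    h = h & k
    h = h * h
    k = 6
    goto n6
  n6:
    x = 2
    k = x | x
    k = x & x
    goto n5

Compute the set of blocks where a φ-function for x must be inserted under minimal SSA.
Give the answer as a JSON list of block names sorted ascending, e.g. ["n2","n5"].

Answer: ["n5"]

Analysis:
idom tree: n1←n0 n2←n1 n3←n2 n4←n1 n5←n0 n6←n5
Join-block Dom:
  n4: preds {n1,n2,n3}: {n0,n1} ∩ {n0,n1,n2} ∩ {n0,n1,n2,n3} = {n0,n1}; idom=n1
  n5: preds {n0,n1,n3,n6}: {n0} ∩ {n0,n1} ∩ {n0,n1,n2,n3} ∩ {n0,n5,n6} = {n0}; idom=n0

DF derivation:
  n4←n1: walk · to n1
  n4←n2: walk n2 to n1
  n4←n3: walk n3→n2 to n1
  n5←n0: walk · to n0
  n5←n1: walk n1 to n0
  n5←n3: walk n3→n2→n1 to n0
  n5←n6: walk n6→n5 to n0
  n0: DF=∅
  n1: DF={n5}
  n2: DF={n4,n5}
  n3: DF={n4,n5}
  n4: DF=∅
  n5: DF={n5}
  n6: DF={n5}

φ for x: defs {n1,n4,n6}
  DF⁺ = {n5}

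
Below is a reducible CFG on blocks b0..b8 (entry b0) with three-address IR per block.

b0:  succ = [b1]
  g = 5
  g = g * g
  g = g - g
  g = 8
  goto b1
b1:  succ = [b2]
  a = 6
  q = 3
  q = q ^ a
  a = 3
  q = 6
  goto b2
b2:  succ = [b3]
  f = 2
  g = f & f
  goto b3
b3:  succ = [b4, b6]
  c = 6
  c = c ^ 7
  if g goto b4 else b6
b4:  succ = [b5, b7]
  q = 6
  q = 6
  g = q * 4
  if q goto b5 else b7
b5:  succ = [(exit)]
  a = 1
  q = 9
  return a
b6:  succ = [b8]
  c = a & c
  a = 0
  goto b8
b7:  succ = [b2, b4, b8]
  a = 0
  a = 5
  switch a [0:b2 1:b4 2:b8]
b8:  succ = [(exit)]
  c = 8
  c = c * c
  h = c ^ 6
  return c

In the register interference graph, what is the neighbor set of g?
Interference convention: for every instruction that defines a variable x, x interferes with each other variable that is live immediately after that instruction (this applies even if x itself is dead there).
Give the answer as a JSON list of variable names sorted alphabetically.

Answer: ["a", "c", "q"]

Derivation:
Block summaries:
  b0: def={g} ue=∅
  b1: def={a,q} ue=∅
  b2: def={f,g} ue=∅
  b3: def={c} ue={g}
  b4: def={g,q} ue=∅
  b5: def={a,q} ue=∅
  b6: def={a,c} ue={a,c}
  b7: def={a} ue=∅
  b8: def={c,h} ue=∅

Live sets:
  b0 li=∅ lo=∅
  b1 li=∅ lo={a}
  b2 li={a} lo={a,g}
  b3 li={a,g} lo={a,c}
  b4 li=∅ lo=∅
  b5 li=∅ lo=∅
  b6 li={a,c} lo=∅
  b7 li=∅ lo={a}
  b8 li=∅ lo=∅

Interfere edges:
  a↔{c,f,g,q}
  c↔{a,g,h}
  f↔{a}
  g↔{a,c,q}
  h↔{c}
  q↔{a,g}

N(g) = ["a", "c", "q"]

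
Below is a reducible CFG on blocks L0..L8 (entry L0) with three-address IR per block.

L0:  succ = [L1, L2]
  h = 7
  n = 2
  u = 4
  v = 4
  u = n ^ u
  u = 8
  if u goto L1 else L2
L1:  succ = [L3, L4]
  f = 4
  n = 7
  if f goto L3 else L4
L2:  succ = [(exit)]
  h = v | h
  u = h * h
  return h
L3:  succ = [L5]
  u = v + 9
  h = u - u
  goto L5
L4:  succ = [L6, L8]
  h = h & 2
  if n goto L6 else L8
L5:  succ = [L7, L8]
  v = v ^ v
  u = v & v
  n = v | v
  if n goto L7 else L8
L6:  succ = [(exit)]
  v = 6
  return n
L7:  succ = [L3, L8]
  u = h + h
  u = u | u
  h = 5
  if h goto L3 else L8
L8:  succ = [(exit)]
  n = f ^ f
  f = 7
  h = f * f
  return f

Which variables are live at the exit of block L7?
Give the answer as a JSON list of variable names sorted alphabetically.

Answer: ["f", "v"]

Working:
Per-block:
  L0 def {h,n,u,v} use ∅
  L1 def {f,n} use ∅
  L2 def {h,u} use {h,v}
  L3 def {h,u} use {v}
  L4 def {h} use {h,n}
  L5 def {n,u,v} use {v}
  L6 def {v} use {n}
  L7 def {h,u} use {h}
  L8 def {f,h,n} use {f}

Live sets:
  L0: in=∅ out={h,v}
  L1: in={h,v} out={f,h,n,v}
  L2: in={h,v} out=∅
  L3: in={f,v} out={f,h,v}
  L4: in={f,h,n} out={f,n}
  L5: in={f,h,v} out={f,h,v}
  L6: in={n} out=∅
  L7: in={f,h,v} out={f,v}
  L8: in={f} out=∅

live-out(L7) = ["f", "v"]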